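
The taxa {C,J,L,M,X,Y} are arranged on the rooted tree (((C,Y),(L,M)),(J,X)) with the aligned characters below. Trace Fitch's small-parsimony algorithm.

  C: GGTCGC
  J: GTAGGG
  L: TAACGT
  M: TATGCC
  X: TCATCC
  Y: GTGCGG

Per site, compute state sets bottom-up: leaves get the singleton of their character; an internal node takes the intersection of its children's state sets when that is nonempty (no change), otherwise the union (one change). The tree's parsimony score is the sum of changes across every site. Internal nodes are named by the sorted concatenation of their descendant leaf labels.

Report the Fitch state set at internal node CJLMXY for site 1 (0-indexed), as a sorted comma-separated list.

T

CY@0: {G} ∩ {G} = {G} (intersection, +0)
LM@0: {T} ∩ {T} = {T} (intersection, +0)
CLMY@0: {G} ∪ {T} = {G,T} (union, +1)
JX@0: {G} ∪ {T} = {G,T} (union, +1)
CJLMXY@0: {G,T} ∩ {G,T} = {G,T} (intersection, +0)
CY@1: {G} ∪ {T} = {G,T} (union, +1)
LM@1: {A} ∩ {A} = {A} (intersection, +0)
CLMY@1: {G,T} ∪ {A} = {A,G,T} (union, +1)
JX@1: {T} ∪ {C} = {C,T} (union, +1)
CJLMXY@1: {A,G,T} ∩ {C,T} = {T} (intersection, +0)
CY@2: {T} ∪ {G} = {G,T} (union, +1)
LM@2: {A} ∪ {T} = {A,T} (union, +1)
CLMY@2: {G,T} ∩ {A,T} = {T} (intersection, +0)
JX@2: {A} ∩ {A} = {A} (intersection, +0)
CJLMXY@2: {T} ∪ {A} = {A,T} (union, +1)
CY@3: {C} ∩ {C} = {C} (intersection, +0)
LM@3: {C} ∪ {G} = {C,G} (union, +1)
CLMY@3: {C} ∩ {C,G} = {C} (intersection, +0)
JX@3: {G} ∪ {T} = {G,T} (union, +1)
CJLMXY@3: {C} ∪ {G,T} = {C,G,T} (union, +1)
CY@4: {G} ∩ {G} = {G} (intersection, +0)
LM@4: {G} ∪ {C} = {C,G} (union, +1)
CLMY@4: {G} ∩ {C,G} = {G} (intersection, +0)
JX@4: {G} ∪ {C} = {C,G} (union, +1)
CJLMXY@4: {G} ∩ {C,G} = {G} (intersection, +0)
CY@5: {C} ∪ {G} = {C,G} (union, +1)
LM@5: {T} ∪ {C} = {C,T} (union, +1)
CLMY@5: {C,G} ∩ {C,T} = {C} (intersection, +0)
JX@5: {G} ∪ {C} = {C,G} (union, +1)
CJLMXY@5: {C} ∩ {C,G} = {C} (intersection, +0)
per-site changes: [2, 3, 3, 3, 2, 3]; total = 16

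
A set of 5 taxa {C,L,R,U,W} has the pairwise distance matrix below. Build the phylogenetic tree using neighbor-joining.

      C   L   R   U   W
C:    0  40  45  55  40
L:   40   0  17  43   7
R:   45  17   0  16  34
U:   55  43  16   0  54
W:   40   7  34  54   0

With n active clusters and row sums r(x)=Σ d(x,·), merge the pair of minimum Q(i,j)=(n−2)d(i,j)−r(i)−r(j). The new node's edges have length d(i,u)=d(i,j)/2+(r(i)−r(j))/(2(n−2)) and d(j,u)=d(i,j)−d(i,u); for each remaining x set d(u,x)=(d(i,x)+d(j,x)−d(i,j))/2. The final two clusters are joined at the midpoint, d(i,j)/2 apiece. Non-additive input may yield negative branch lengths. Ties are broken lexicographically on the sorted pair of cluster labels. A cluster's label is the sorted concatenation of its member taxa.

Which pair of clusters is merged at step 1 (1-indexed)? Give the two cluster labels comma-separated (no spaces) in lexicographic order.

R,U

iteration 1: select R,U (d=16, Q=-232); attach at lengths (-4/3, 52/3); label the merged cluster RU
  updated: d(C,RU)=42, d(L,RU)=22, d(RU,W)=36
iteration 2: select C,RU (d=42, Q=-138); attach at lengths (53/2, 31/2); label the merged cluster CRU
  updated: d(CRU,L)=10, d(CRU,W)=17
iteration 3: select CRU,L (d=10, Q=-34); attach at lengths (10, 0); label the merged cluster CLRU
  updated: d(CLRU,W)=7
iteration 4: select CLRU,W (d=7); attach at lengths (7/2, 7/2); label the merged cluster CLRUW
final tree: (((C:53/2,(R:-4/3,U:52/3):31/2):10,L:0):7/2,W:7/2)
total length: 75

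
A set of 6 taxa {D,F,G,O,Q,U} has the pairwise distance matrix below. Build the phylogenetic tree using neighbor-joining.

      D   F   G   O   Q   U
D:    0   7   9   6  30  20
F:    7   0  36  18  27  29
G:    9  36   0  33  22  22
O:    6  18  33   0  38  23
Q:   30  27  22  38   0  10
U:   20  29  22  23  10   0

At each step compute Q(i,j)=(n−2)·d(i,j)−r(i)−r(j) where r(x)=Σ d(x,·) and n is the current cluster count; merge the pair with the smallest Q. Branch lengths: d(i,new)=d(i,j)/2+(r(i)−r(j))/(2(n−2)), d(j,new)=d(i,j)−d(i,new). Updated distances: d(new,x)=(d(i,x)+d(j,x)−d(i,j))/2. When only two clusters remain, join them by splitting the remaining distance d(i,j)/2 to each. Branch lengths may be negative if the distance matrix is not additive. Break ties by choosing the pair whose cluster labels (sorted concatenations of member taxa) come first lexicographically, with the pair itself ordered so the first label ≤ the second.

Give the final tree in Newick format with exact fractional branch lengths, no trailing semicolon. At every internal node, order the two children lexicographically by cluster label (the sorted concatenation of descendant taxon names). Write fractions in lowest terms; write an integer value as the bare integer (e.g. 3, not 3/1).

1. join Q+U (d=10, Q=-191) ⇒ QU; edges |Q|=63/8, |U|=17/8
  updated: d(D,QU)=20, d(F,QU)=23, d(G,QU)=17, d(O,QU)=51/2
2. join G+QU (d=17, Q=-259/2) ⇒ GQU; edges |G|=121/12, |QU|=83/12
  updated: d(D,GQU)=6, d(F,GQU)=21, d(GQU,O)=83/4
3. join D+GQU (d=6, Q=-219/4) ⇒ DGQU; edges |D|=-67/16, |GQU|=163/16
  updated: d(DGQU,F)=11, d(DGQU,O)=83/8
4. join DGQU+F (d=11, Q=-315/8) ⇒ DFGQU; edges |DGQU|=27/16, |F|=149/16
  updated: d(DFGQU,O)=139/16
5. join DFGQU+O (d=139/16) ⇒ DFGOQU; edges |DFGQU|=139/32, |O|=139/32
final tree: (((D:-67/16,(G:121/12,(Q:63/8,U:17/8):83/12):163/16):27/16,F:149/16):139/32,O:139/32)
total length: 843/16

(((D:-67/16,(G:121/12,(Q:63/8,U:17/8):83/12):163/16):27/16,F:149/16):139/32,O:139/32)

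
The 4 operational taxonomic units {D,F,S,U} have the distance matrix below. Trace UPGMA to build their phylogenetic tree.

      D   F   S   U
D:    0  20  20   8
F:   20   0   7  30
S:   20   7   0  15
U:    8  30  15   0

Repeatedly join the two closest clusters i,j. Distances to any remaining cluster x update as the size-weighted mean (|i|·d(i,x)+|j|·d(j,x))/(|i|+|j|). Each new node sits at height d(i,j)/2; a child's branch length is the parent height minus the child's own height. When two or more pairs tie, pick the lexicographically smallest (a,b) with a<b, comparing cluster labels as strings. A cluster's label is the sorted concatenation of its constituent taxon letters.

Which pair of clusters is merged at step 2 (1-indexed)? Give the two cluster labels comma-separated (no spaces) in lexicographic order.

step 1: merge (F,S) at d=7; branch lengths F→7/2, S→7/2; new cluster FS
  updated: d(D,FS)=20, d(FS,U)=45/2
step 2: merge (D,U) at d=8; branch lengths D→4, U→4; new cluster DU
  updated: d(DU,FS)=85/4
step 3: merge (DU,FS) at d=85/4; branch lengths DU→53/8, FS→57/8; new cluster DFSU
final tree: ((D:4,U:4):53/8,(F:7/2,S:7/2):57/8)
total length: 115/4

D,U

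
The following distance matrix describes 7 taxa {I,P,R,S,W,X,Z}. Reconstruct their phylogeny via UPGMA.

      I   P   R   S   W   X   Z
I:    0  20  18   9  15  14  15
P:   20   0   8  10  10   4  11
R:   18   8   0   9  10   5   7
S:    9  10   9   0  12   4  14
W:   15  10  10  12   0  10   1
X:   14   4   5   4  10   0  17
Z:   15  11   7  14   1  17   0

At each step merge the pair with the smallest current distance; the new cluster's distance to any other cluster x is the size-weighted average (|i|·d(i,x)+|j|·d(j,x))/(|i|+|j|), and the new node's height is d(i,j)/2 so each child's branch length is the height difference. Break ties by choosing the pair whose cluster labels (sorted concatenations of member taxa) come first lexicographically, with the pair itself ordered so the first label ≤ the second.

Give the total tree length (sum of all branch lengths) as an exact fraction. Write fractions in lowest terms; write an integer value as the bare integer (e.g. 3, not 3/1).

487/16

step 1: merge (W,Z) at d=1; branch lengths W→1/2, Z→1/2; new cluster WZ
  updated: d(I,WZ)=15, d(P,WZ)=21/2, d(R,WZ)=17/2, d(S,WZ)=13, d(WZ,X)=27/2
step 2: merge (P,X) at d=4; branch lengths P→2, X→2; new cluster PX
  updated: d(I,PX)=17, d(PX,R)=13/2, d(PX,S)=7, d(PX,WZ)=12
step 3: merge (PX,R) at d=13/2; branch lengths PX→5/4, R→13/4; new cluster PRX
  updated: d(I,PRX)=52/3, d(PRX,S)=23/3, d(PRX,WZ)=65/6
step 4: merge (PRX,S) at d=23/3; branch lengths PRX→7/12, S→23/6; new cluster PRSX
  updated: d(I,PRSX)=61/4, d(PRSX,WZ)=91/8
step 5: merge (PRSX,WZ) at d=91/8; branch lengths PRSX→89/48, WZ→83/16; new cluster PRSWXZ
  updated: d(I,PRSWXZ)=91/6
step 6: merge (I,PRSWXZ) at d=91/6; branch lengths I→91/12, PRSWXZ→91/48; new cluster IPRSWXZ
final tree: (I:91/12,((((P:2,X:2):5/4,R:13/4):7/12,S:23/6):89/48,(W:1/2,Z:1/2):83/16):91/48)
total length: 487/16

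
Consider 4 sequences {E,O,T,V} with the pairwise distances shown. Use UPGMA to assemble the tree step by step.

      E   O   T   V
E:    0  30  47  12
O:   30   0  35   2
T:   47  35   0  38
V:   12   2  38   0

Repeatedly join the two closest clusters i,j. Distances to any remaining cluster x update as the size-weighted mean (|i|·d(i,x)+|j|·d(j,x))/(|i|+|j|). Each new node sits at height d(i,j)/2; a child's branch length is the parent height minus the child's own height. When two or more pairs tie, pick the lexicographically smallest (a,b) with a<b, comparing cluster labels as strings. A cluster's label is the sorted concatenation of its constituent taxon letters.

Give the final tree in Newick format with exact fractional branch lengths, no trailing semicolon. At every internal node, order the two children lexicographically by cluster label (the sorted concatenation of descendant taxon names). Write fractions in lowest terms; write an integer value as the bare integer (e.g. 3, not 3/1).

iteration 1: select O,V (d=2); attach at lengths (1, 1); label the merged cluster OV
  updated: d(E,OV)=21, d(OV,T)=73/2
iteration 2: select E,OV (d=21); attach at lengths (21/2, 19/2); label the merged cluster EOV
  updated: d(EOV,T)=40
iteration 3: select EOV,T (d=40); attach at lengths (19/2, 20); label the merged cluster EOTV
final tree: ((E:21/2,(O:1,V:1):19/2):19/2,T:20)
total length: 103/2

((E:21/2,(O:1,V:1):19/2):19/2,T:20)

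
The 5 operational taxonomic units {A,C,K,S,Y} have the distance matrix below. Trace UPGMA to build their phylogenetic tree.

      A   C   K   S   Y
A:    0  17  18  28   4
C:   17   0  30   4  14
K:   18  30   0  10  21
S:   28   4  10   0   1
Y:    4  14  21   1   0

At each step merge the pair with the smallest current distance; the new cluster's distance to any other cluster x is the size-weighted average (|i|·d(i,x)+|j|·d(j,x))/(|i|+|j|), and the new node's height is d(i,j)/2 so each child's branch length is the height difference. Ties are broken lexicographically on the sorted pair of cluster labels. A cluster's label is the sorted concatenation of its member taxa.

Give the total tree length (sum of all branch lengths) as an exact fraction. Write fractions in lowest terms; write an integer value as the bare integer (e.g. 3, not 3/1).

395/12

step 1: merge (S,Y) at d=1; branch lengths S→1/2, Y→1/2; new cluster SY
  updated: d(A,SY)=16, d(C,SY)=9, d(K,SY)=31/2
step 2: merge (C,SY) at d=9; branch lengths C→9/2, SY→4; new cluster CSY
  updated: d(A,CSY)=49/3, d(CSY,K)=61/3
step 3: merge (A,CSY) at d=49/3; branch lengths A→49/6, CSY→11/3; new cluster ACSY
  updated: d(ACSY,K)=79/4
step 4: merge (ACSY,K) at d=79/4; branch lengths ACSY→41/24, K→79/8; new cluster ACKSY
final tree: ((A:49/6,(C:9/2,(S:1/2,Y:1/2):4):11/3):41/24,K:79/8)
total length: 395/12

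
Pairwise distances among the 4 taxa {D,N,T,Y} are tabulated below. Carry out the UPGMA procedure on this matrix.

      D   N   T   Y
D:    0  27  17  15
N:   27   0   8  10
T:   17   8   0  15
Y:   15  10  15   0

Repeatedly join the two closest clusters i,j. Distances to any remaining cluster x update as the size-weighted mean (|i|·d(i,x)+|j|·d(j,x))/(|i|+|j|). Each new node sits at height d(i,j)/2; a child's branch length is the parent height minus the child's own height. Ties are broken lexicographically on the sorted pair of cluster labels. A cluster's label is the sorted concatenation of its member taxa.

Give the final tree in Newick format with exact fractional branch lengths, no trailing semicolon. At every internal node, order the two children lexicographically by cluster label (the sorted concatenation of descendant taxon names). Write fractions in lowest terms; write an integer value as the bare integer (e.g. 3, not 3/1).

(D:59/6,((N:4,T:4):9/4,Y:25/4):43/12)

1. join N+T (d=8) ⇒ NT; edges |N|=4, |T|=4
  updated: d(D,NT)=22, d(NT,Y)=25/2
2. join NT+Y (d=25/2) ⇒ NTY; edges |NT|=9/4, |Y|=25/4
  updated: d(D,NTY)=59/3
3. join D+NTY (d=59/3) ⇒ DNTY; edges |D|=59/6, |NTY|=43/12
final tree: (D:59/6,((N:4,T:4):9/4,Y:25/4):43/12)
total length: 359/12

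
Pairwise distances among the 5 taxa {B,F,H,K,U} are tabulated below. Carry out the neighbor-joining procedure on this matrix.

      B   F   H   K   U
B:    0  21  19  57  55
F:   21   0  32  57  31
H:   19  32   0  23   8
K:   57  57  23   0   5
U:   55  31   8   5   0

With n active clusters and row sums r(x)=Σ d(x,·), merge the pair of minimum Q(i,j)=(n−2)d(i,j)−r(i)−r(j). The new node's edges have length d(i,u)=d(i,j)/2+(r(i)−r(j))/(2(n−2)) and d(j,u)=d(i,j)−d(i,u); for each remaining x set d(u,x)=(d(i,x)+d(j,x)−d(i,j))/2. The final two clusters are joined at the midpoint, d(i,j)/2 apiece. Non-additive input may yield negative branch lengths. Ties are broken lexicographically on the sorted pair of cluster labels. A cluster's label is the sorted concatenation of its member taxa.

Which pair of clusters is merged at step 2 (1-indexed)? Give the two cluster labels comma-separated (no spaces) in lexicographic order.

step 1: merge (B,F) at d=21, Q=-230; branch lengths B→37/3, F→26/3; new cluster BF
  updated: d(BF,H)=15, d(BF,K)=93/2, d(BF,U)=65/2
step 2: merge (BF,H) at d=15, Q=-110; branch lengths BF→39/2, H→-9/2; new cluster BFH
  updated: d(BFH,K)=109/4, d(BFH,U)=51/4
step 3: merge (BFH,K) at d=109/4, Q=-45; branch lengths BFH→35/2, K→39/4; new cluster BFHK
  updated: d(BFHK,U)=-19/4
step 4: merge (BFHK,U) at d=-19/4; branch lengths BFHK→-19/8, U→-19/8; new cluster BFHKU
final tree: ((((B:37/3,F:26/3):39/2,H:-9/2):35/2,K:39/4):-19/8,U:-19/8)
total length: 117/2

BF,H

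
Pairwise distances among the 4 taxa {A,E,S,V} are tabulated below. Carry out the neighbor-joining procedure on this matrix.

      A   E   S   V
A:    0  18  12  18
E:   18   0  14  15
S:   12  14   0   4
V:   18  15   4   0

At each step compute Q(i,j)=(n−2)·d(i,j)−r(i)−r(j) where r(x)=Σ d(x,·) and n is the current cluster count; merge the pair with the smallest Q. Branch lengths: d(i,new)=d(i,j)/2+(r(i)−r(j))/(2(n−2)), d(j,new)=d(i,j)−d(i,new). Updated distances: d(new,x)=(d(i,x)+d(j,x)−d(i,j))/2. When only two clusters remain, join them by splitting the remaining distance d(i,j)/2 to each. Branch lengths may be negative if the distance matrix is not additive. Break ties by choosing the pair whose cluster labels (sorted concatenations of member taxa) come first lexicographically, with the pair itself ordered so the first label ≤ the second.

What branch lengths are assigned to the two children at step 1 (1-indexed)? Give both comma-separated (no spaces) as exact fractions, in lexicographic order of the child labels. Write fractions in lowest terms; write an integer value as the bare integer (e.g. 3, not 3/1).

iteration 1: select A,E (d=18, Q=-59); attach at lengths (37/4, 35/4); label the merged cluster AE
  updated: d(AE,S)=4, d(AE,V)=15/2
iteration 2: select AE,S (d=4, Q=-31/2); attach at lengths (15/4, 1/4); label the merged cluster AES
  updated: d(AES,V)=15/4
iteration 3: select AES,V (d=15/4); attach at lengths (15/8, 15/8); label the merged cluster AESV
final tree: (((A:37/4,E:35/4):15/4,S:1/4):15/8,V:15/8)
total length: 103/4

37/4,35/4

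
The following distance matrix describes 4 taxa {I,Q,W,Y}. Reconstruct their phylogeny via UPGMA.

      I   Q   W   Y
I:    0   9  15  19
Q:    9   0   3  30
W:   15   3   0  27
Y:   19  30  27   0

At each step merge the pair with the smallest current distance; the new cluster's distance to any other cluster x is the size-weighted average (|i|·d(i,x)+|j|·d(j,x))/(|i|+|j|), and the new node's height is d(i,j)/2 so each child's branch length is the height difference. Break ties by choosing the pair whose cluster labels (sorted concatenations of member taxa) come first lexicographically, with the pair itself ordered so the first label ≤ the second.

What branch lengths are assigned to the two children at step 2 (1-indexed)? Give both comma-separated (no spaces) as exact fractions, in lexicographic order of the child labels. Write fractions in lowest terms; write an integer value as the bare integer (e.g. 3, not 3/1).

6,9/2

iteration 1: select Q,W (d=3); attach at lengths (3/2, 3/2); label the merged cluster QW
  updated: d(I,QW)=12, d(QW,Y)=57/2
iteration 2: select I,QW (d=12); attach at lengths (6, 9/2); label the merged cluster IQW
  updated: d(IQW,Y)=76/3
iteration 3: select IQW,Y (d=76/3); attach at lengths (20/3, 38/3); label the merged cluster IQWY
final tree: ((I:6,(Q:3/2,W:3/2):9/2):20/3,Y:38/3)
total length: 197/6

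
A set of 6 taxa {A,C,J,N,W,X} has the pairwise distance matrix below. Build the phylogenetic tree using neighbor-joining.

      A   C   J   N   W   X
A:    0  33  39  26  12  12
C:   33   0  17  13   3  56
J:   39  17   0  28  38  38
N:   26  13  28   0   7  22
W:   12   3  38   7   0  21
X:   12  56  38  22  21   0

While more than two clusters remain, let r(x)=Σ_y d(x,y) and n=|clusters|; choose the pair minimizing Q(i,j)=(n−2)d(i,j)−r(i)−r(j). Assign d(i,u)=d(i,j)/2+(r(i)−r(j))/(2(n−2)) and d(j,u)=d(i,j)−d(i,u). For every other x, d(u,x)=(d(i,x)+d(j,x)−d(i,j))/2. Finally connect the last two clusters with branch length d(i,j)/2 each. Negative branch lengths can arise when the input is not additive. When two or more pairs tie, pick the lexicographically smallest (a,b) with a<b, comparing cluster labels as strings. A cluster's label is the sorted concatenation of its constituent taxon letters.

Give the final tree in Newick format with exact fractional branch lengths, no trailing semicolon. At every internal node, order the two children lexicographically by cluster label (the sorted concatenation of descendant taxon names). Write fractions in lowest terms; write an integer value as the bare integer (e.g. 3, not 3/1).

1. join A+X (d=12, Q=-223) ⇒ AX; edges |A|=21/8, |X|=75/8
  updated: d(AX,C)=77/2, d(AX,J)=65/2, d(AX,N)=18, d(AX,W)=21/2
2. join C+J (d=17, Q=-136) ⇒ CJ; edges |C|=7/6, |J|=95/6
  updated: d(AX,CJ)=27, d(CJ,N)=12, d(CJ,W)=12
3. join AX+W (d=21/2, Q=-64) ⇒ AWX; edges |AX|=47/4, |W|=-5/4
  updated: d(AWX,CJ)=57/4, d(AWX,N)=29/4
4. join AWX+CJ (d=57/4, Q=-67/2) ⇒ ACJWX; edges |AWX|=19/4, |CJ|=19/2
  updated: d(ACJWX,N)=5/2
5. join ACJWX+N (d=5/2) ⇒ ACJNWX; edges |ACJWX|=5/4, |N|=5/4
final tree: ((((A:21/8,X:75/8):47/4,W:-5/4):19/4,(C:7/6,J:95/6):19/2):5/4,N:5/4)
total length: 225/4

((((A:21/8,X:75/8):47/4,W:-5/4):19/4,(C:7/6,J:95/6):19/2):5/4,N:5/4)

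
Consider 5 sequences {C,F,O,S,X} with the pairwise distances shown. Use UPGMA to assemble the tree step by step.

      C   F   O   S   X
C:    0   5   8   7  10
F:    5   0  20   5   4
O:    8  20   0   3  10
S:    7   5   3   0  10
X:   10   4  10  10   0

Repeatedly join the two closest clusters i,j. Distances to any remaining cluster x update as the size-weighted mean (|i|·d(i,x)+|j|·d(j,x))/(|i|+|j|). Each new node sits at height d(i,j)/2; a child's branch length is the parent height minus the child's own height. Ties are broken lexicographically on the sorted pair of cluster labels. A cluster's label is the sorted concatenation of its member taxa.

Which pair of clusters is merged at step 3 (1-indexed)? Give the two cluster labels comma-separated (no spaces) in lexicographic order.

step 1: merge (O,S) at d=3; branch lengths O→3/2, S→3/2; new cluster OS
  updated: d(C,OS)=15/2, d(F,OS)=25/2, d(OS,X)=10
step 2: merge (F,X) at d=4; branch lengths F→2, X→2; new cluster FX
  updated: d(C,FX)=15/2, d(FX,OS)=45/4
step 3: merge (C,FX) at d=15/2; branch lengths C→15/4, FX→7/4; new cluster CFX
  updated: d(CFX,OS)=10
step 4: merge (CFX,OS) at d=10; branch lengths CFX→5/4, OS→7/2; new cluster CFOSX
final tree: ((C:15/4,(F:2,X:2):7/4):5/4,(O:3/2,S:3/2):7/2)
total length: 69/4

C,FX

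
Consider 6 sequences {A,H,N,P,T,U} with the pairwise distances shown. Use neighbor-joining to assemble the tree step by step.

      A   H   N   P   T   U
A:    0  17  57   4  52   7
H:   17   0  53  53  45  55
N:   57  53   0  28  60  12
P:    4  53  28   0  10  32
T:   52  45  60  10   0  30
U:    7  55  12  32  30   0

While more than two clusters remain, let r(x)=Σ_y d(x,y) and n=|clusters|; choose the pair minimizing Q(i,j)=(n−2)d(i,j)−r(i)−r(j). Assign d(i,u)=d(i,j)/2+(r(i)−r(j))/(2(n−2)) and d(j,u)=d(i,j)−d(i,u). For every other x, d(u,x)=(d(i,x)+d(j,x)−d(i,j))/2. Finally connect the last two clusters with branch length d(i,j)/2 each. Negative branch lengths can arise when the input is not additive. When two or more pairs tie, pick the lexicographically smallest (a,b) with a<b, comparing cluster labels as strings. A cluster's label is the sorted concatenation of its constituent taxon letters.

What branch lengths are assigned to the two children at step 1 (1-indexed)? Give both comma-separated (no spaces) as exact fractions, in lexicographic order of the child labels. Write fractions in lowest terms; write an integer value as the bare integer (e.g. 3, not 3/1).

61/4,-13/4

step 1: merge (N,U) at d=12, Q=-298; branch lengths N→61/4, U→-13/4; new cluster NU
  updated: d(A,NU)=26, d(H,NU)=48, d(NU,P)=24, d(NU,T)=39
step 2: merge (A,H) at d=17, Q=-211; branch lengths A→-13/6, H→115/6; new cluster AH
  updated: d(AH,NU)=57/2, d(AH,P)=20, d(AH,T)=40
step 3: merge (AH,NU) at d=57/2, Q=-123; branch lengths AH→27/2, NU→15; new cluster AHNU
  updated: d(AHNU,P)=31/4, d(AHNU,T)=101/4
step 4: merge (AHNU,P) at d=31/4, Q=-43; branch lengths AHNU→23/2, P→-15/4; new cluster AHNPU
  updated: d(AHNPU,T)=55/4
step 5: merge (AHNPU,T) at d=55/4; branch lengths AHNPU→55/8, T→55/8; new cluster AHNPTU
final tree: ((((A:-13/6,H:115/6):27/2,(N:61/4,U:-13/4):15):23/2,P:-15/4):55/8,T:55/8)
total length: 79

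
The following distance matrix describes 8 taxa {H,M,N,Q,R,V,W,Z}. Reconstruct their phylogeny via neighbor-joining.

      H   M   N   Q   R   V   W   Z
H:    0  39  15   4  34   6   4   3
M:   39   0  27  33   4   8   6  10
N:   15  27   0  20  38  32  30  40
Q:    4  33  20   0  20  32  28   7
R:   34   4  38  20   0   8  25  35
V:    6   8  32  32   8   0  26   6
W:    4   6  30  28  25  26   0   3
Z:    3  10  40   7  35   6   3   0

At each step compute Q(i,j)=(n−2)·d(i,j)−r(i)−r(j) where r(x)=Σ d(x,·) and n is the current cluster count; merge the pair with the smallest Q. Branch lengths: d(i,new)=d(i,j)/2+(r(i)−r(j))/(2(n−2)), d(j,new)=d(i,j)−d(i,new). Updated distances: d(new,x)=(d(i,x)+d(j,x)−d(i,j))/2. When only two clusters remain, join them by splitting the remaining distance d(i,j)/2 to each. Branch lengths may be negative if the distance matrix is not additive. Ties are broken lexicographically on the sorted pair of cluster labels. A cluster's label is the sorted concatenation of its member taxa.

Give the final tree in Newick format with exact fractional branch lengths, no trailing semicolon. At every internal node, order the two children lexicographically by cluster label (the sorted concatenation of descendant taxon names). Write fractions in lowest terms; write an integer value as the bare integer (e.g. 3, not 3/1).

step 1: merge (M,R) at d=4, Q=-267; branch lengths M→-13/12, R→61/12; new cluster MR
  updated: d(H,MR)=69/2, d(MR,N)=61/2, d(MR,Q)=49/2, d(MR,V)=6, d(MR,W)=27/2, d(MR,Z)=41/2
step 2: merge (MR,V) at d=6, Q=-415/2; branch lengths MR→103/20, V→17/20; new cluster MRV
  updated: d(H,MRV)=69/4, d(MRV,N)=113/4, d(MRV,Q)=101/4, d(MRV,W)=67/4, d(MRV,Z)=41/4
step 3: merge (N,Q) at d=20, Q=-275/2; branch lengths N→129/8, Q→31/8; new cluster NQ
  updated: d(H,NQ)=-1/2, d(MRV,NQ)=67/4, d(NQ,W)=19, d(NQ,Z)=27/2
step 4: merge (H,NQ) at d=-1/2, Q=-74; branch lengths H→-53/12, NQ→47/12; new cluster HNQ
  updated: d(HNQ,MRV)=69/4, d(HNQ,W)=47/4, d(HNQ,Z)=17/2
step 5: merge (HNQ,MRV) at d=69/4, Q=-189/4; branch lengths HNQ→111/16, MRV→165/16; new cluster HMNQRV
  updated: d(HMNQRV,W)=45/8, d(HMNQRV,Z)=3/4
step 6: merge (HMNQRV,W) at d=45/8, Q=-75/8; branch lengths HMNQRV→27/16, W→63/16; new cluster HMNQRVW
  updated: d(HMNQRVW,Z)=-15/16
step 7: merge (HMNQRVW,Z) at d=-15/16; branch lengths HMNQRVW→-15/32, Z→-15/32; new cluster HMNQRVWZ
final tree: ((((H:-53/12,(N:129/8,Q:31/8):47/12):111/16,((M:-13/12,R:61/12):103/20,V:17/20):165/16):27/16,W:63/16):-15/32,Z:-15/32)
total length: 823/16

((((H:-53/12,(N:129/8,Q:31/8):47/12):111/16,((M:-13/12,R:61/12):103/20,V:17/20):165/16):27/16,W:63/16):-15/32,Z:-15/32)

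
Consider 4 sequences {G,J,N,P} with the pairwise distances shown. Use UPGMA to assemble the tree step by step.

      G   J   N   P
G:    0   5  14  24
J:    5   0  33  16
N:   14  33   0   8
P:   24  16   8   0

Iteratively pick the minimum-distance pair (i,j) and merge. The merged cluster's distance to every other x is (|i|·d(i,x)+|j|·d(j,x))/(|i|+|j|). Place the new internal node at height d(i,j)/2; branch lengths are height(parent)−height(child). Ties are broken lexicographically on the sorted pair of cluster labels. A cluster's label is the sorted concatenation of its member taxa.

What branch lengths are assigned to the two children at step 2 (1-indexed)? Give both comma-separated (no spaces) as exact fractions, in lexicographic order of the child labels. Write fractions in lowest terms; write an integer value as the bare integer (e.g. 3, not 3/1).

step 1: merge (G,J) at d=5; branch lengths G→5/2, J→5/2; new cluster GJ
  updated: d(GJ,N)=47/2, d(GJ,P)=20
step 2: merge (N,P) at d=8; branch lengths N→4, P→4; new cluster NP
  updated: d(GJ,NP)=87/4
step 3: merge (GJ,NP) at d=87/4; branch lengths GJ→67/8, NP→55/8; new cluster GJNP
final tree: ((G:5/2,J:5/2):67/8,(N:4,P:4):55/8)
total length: 113/4

4,4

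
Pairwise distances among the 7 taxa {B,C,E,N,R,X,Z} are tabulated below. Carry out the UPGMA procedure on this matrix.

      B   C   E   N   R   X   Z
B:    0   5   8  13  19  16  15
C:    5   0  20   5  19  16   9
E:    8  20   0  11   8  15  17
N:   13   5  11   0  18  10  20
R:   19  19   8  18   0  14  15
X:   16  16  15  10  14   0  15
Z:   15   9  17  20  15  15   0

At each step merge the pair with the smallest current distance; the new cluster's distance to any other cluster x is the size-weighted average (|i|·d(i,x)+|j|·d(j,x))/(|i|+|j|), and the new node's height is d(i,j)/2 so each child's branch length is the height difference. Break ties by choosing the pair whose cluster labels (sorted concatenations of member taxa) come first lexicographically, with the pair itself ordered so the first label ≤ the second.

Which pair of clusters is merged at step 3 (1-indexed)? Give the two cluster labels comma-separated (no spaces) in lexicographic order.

step 1: merge (B,C) at d=5; branch lengths B→5/2, C→5/2; new cluster BC
  updated: d(BC,E)=14, d(BC,N)=9, d(BC,R)=19, d(BC,X)=16, d(BC,Z)=12
step 2: merge (E,R) at d=8; branch lengths E→4, R→4; new cluster ER
  updated: d(BC,ER)=33/2, d(ER,N)=29/2, d(ER,X)=29/2, d(ER,Z)=16
step 3: merge (BC,N) at d=9; branch lengths BC→2, N→9/2; new cluster BCN
  updated: d(BCN,ER)=95/6, d(BCN,X)=14, d(BCN,Z)=44/3
step 4: merge (BCN,X) at d=14; branch lengths BCN→5/2, X→7; new cluster BCNX
  updated: d(BCNX,ER)=31/2, d(BCNX,Z)=59/4
step 5: merge (BCNX,Z) at d=59/4; branch lengths BCNX→3/8, Z→59/8; new cluster BCNXZ
  updated: d(BCNXZ,ER)=78/5
step 6: merge (BCNXZ,ER) at d=78/5; branch lengths BCNXZ→17/40, ER→19/5; new cluster BCENRXZ
final tree: (((((B:5/2,C:5/2):2,N:9/2):5/2,X:7):3/8,Z:59/8):17/40,(E:4,R:4):19/5)
total length: 1639/40

BC,N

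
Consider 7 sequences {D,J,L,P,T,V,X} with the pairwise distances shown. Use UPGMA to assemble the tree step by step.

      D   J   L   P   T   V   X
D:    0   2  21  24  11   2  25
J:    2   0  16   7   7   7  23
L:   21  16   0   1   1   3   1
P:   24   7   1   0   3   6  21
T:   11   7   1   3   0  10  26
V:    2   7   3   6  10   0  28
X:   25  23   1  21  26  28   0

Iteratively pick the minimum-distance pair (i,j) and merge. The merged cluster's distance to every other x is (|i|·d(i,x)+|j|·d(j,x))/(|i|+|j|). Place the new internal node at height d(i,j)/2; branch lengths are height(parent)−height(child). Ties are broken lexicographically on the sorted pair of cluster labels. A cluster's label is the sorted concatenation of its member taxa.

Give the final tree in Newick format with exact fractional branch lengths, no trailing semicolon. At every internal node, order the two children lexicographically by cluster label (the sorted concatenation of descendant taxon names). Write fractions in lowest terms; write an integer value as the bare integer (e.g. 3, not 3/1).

1. join L+P (d=1) ⇒ LP; edges |L|=1/2, |P|=1/2
  updated: d(D,LP)=45/2, d(J,LP)=23/2, d(LP,T)=2, d(LP,V)=9/2, d(LP,X)=11
2. join D+J (d=2) ⇒ DJ; edges |D|=1, |J|=1
  updated: d(DJ,LP)=17, d(DJ,T)=9, d(DJ,V)=9/2, d(DJ,X)=24
3. join LP+T (d=2) ⇒ LPT; edges |LP|=1/2, |T|=1
  updated: d(DJ,LPT)=43/3, d(LPT,V)=19/3, d(LPT,X)=16
4. join DJ+V (d=9/2) ⇒ DJV; edges |DJ|=5/4, |V|=9/4
  updated: d(DJV,LPT)=35/3, d(DJV,X)=76/3
5. join DJV+LPT (d=35/3) ⇒ DJLPTV; edges |DJV|=43/12, |LPT|=29/6
  updated: d(DJLPTV,X)=62/3
6. join DJLPTV+X (d=62/3) ⇒ DJLPTVX; edges |DJLPTV|=9/2, |X|=31/3
final tree: ((((D:1,J:1):5/4,V:9/4):43/12,((L:1/2,P:1/2):1/2,T:1):29/6):9/2,X:31/3)
total length: 125/4

((((D:1,J:1):5/4,V:9/4):43/12,((L:1/2,P:1/2):1/2,T:1):29/6):9/2,X:31/3)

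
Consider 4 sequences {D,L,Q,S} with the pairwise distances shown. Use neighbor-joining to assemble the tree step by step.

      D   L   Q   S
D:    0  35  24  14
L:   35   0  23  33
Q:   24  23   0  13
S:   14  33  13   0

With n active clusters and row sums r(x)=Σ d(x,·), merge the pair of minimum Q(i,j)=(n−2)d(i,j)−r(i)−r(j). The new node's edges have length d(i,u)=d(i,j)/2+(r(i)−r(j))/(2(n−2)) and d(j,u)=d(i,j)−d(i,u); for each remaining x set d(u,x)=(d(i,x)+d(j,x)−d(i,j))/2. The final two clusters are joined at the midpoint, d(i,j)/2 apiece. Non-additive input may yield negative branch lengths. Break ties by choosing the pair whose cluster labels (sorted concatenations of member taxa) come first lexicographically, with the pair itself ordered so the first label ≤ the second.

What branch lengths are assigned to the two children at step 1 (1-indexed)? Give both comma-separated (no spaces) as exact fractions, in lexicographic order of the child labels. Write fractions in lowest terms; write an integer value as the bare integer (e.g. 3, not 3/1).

41/4,15/4

iteration 1: select D,S (d=14, Q=-105); attach at lengths (41/4, 15/4); label the merged cluster DS
  updated: d(DS,L)=27, d(DS,Q)=23/2
iteration 2: select DS,L (d=27, Q=-123/2); attach at lengths (31/4, 77/4); label the merged cluster DLS
  updated: d(DLS,Q)=15/4
iteration 3: select DLS,Q (d=15/4); attach at lengths (15/8, 15/8); label the merged cluster DLQS
final tree: (((D:41/4,S:15/4):31/4,L:77/4):15/8,Q:15/8)
total length: 179/4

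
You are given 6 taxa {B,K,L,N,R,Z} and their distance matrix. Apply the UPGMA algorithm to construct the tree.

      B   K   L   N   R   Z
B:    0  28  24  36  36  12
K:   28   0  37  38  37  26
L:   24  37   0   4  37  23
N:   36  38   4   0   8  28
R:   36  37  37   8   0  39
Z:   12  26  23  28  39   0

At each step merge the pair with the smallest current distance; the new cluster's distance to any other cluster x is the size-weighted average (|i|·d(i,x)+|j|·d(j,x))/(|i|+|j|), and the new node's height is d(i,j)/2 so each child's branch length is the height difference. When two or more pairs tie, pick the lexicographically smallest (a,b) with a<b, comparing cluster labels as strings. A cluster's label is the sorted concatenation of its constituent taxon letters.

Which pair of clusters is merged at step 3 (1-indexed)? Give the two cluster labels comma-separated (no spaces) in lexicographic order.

iteration 1: select L,N (d=4); attach at lengths (2, 2); label the merged cluster LN
  updated: d(B,LN)=30, d(K,LN)=75/2, d(LN,R)=45/2, d(LN,Z)=51/2
iteration 2: select B,Z (d=12); attach at lengths (6, 6); label the merged cluster BZ
  updated: d(BZ,K)=27, d(BZ,LN)=111/4, d(BZ,R)=75/2
iteration 3: select LN,R (d=45/2); attach at lengths (37/4, 45/4); label the merged cluster LNR
  updated: d(BZ,LNR)=31, d(K,LNR)=112/3
iteration 4: select BZ,K (d=27); attach at lengths (15/2, 27/2); label the merged cluster BKZ
  updated: d(BKZ,LNR)=298/9
iteration 5: select BKZ,LNR (d=298/9); attach at lengths (55/18, 191/36); label the merged cluster BKLNRZ
final tree: (((B:6,Z:6):15/2,K:27/2):55/18,((L:2,N:2):37/4,R:45/4):191/36)
total length: 2371/36

LN,R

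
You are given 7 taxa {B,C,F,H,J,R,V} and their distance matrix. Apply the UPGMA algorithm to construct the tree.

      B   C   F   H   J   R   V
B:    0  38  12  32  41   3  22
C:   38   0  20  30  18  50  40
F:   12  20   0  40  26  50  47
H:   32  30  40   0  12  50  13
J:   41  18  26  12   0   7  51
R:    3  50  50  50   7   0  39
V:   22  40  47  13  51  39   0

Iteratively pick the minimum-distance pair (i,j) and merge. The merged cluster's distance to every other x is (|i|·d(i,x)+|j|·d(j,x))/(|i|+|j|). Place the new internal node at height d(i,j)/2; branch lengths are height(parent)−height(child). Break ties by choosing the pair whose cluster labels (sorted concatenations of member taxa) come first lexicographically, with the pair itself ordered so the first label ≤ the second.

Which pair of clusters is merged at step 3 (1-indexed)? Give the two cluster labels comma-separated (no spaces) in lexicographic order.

iteration 1: select B,R (d=3); attach at lengths (3/2, 3/2); label the merged cluster BR
  updated: d(BR,C)=44, d(BR,F)=31, d(BR,H)=41, d(BR,J)=24, d(BR,V)=61/2
iteration 2: select H,J (d=12); attach at lengths (6, 6); label the merged cluster HJ
  updated: d(BR,HJ)=65/2, d(C,HJ)=24, d(F,HJ)=33, d(HJ,V)=32
iteration 3: select C,F (d=20); attach at lengths (10, 10); label the merged cluster CF
  updated: d(BR,CF)=75/2, d(CF,HJ)=57/2, d(CF,V)=87/2
iteration 4: select CF,HJ (d=57/2); attach at lengths (17/4, 33/4); label the merged cluster CFHJ
  updated: d(BR,CFHJ)=35, d(CFHJ,V)=151/4
iteration 5: select BR,V (d=61/2); attach at lengths (55/4, 61/4); label the merged cluster BRV
  updated: d(BRV,CFHJ)=431/12
iteration 6: select BRV,CFHJ (d=431/12); attach at lengths (65/24, 89/24); label the merged cluster BCFHJRV
final tree: (((B:3/2,R:3/2):55/4,V:61/4):65/24,((C:10,F:10):17/4,(H:6,J:6):33/4):89/24)
total length: 995/12

C,F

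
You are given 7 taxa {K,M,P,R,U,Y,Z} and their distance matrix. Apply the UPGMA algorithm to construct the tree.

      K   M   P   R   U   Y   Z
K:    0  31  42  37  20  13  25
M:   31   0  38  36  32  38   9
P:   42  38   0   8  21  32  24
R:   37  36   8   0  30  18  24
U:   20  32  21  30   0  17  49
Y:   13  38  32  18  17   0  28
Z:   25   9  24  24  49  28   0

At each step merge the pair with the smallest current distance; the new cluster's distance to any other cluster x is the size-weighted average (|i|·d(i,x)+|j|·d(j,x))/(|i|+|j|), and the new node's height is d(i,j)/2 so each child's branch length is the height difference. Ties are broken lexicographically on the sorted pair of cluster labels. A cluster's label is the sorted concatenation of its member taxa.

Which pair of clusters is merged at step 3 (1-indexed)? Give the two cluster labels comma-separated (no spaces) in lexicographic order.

1. join P+R (d=8) ⇒ PR; edges |P|=4, |R|=4
  updated: d(K,PR)=79/2, d(M,PR)=37, d(PR,U)=51/2, d(PR,Y)=25, d(PR,Z)=24
2. join M+Z (d=9) ⇒ MZ; edges |M|=9/2, |Z|=9/2
  updated: d(K,MZ)=28, d(MZ,PR)=61/2, d(MZ,U)=81/2, d(MZ,Y)=33
3. join K+Y (d=13) ⇒ KY; edges |K|=13/2, |Y|=13/2
  updated: d(KY,MZ)=61/2, d(KY,PR)=129/4, d(KY,U)=37/2
4. join KY+U (d=37/2) ⇒ KUY; edges |KY|=11/4, |U|=37/4
  updated: d(KUY,MZ)=203/6, d(KUY,PR)=30
5. join KUY+PR (d=30) ⇒ KPRUY; edges |KUY|=23/4, |PR|=11
  updated: d(KPRUY,MZ)=65/2
6. join KPRUY+MZ (d=65/2) ⇒ KMPRUYZ; edges |KPRUY|=5/4, |MZ|=47/4
final tree: ((((K:13/2,Y:13/2):11/4,U:37/4):23/4,(P:4,R:4):11):5/4,(M:9/2,Z:9/2):47/4)
total length: 287/4

K,Y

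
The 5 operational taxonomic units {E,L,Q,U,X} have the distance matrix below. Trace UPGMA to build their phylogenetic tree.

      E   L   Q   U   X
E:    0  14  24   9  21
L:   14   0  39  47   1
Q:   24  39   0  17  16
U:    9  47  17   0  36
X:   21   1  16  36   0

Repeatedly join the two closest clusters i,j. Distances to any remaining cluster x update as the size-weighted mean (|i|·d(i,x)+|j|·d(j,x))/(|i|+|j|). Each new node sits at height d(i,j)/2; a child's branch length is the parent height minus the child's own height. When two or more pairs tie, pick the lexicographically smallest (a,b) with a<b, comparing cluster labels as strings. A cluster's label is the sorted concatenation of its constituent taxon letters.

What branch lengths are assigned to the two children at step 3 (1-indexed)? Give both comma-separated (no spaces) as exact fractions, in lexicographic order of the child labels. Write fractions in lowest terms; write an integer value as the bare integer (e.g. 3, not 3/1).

1. join L+X (d=1) ⇒ LX; edges |L|=1/2, |X|=1/2
  updated: d(E,LX)=35/2, d(LX,Q)=55/2, d(LX,U)=83/2
2. join E+U (d=9) ⇒ EU; edges |E|=9/2, |U|=9/2
  updated: d(EU,LX)=59/2, d(EU,Q)=41/2
3. join EU+Q (d=41/2) ⇒ EQU; edges |EU|=23/4, |Q|=41/4
  updated: d(EQU,LX)=173/6
4. join EQU+LX (d=173/6) ⇒ ELQUX; edges |EQU|=25/6, |LX|=167/12
final tree: (((E:9/2,U:9/2):23/4,Q:41/4):25/6,(L:1/2,X:1/2):167/12)
total length: 529/12

23/4,41/4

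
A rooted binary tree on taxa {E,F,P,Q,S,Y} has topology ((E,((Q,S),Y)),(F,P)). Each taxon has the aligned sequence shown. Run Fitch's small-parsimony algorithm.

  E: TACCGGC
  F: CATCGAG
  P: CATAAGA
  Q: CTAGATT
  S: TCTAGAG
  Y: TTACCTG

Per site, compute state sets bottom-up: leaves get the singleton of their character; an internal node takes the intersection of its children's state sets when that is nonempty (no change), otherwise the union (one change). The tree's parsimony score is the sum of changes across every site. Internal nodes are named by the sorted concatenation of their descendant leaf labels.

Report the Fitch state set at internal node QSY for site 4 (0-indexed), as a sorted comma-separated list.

[col 0] QS: children Q:{C}, S:{T} ∪→ {C,T}; cost 1
[col 0] QSY: children QS:{C,T}, Y:{T} ∩→ {T}; cost 0
[col 0] EQSY: children E:{T}, QSY:{T} ∩→ {T}; cost 0
[col 0] FP: children F:{C}, P:{C} ∩→ {C}; cost 0
[col 0] EFPQSY: children EQSY:{T}, FP:{C} ∪→ {C,T}; cost 1
[col 1] QS: children Q:{T}, S:{C} ∪→ {C,T}; cost 1
[col 1] QSY: children QS:{C,T}, Y:{T} ∩→ {T}; cost 0
[col 1] EQSY: children E:{A}, QSY:{T} ∪→ {A,T}; cost 1
[col 1] FP: children F:{A}, P:{A} ∩→ {A}; cost 0
[col 1] EFPQSY: children EQSY:{A,T}, FP:{A} ∩→ {A}; cost 0
[col 2] QS: children Q:{A}, S:{T} ∪→ {A,T}; cost 1
[col 2] QSY: children QS:{A,T}, Y:{A} ∩→ {A}; cost 0
[col 2] EQSY: children E:{C}, QSY:{A} ∪→ {A,C}; cost 1
[col 2] FP: children F:{T}, P:{T} ∩→ {T}; cost 0
[col 2] EFPQSY: children EQSY:{A,C}, FP:{T} ∪→ {A,C,T}; cost 1
[col 3] QS: children Q:{G}, S:{A} ∪→ {A,G}; cost 1
[col 3] QSY: children QS:{A,G}, Y:{C} ∪→ {A,C,G}; cost 1
[col 3] EQSY: children E:{C}, QSY:{A,C,G} ∩→ {C}; cost 0
[col 3] FP: children F:{C}, P:{A} ∪→ {A,C}; cost 1
[col 3] EFPQSY: children EQSY:{C}, FP:{A,C} ∩→ {C}; cost 0
[col 4] QS: children Q:{A}, S:{G} ∪→ {A,G}; cost 1
[col 4] QSY: children QS:{A,G}, Y:{C} ∪→ {A,C,G}; cost 1
[col 4] EQSY: children E:{G}, QSY:{A,C,G} ∩→ {G}; cost 0
[col 4] FP: children F:{G}, P:{A} ∪→ {A,G}; cost 1
[col 4] EFPQSY: children EQSY:{G}, FP:{A,G} ∩→ {G}; cost 0
[col 5] QS: children Q:{T}, S:{A} ∪→ {A,T}; cost 1
[col 5] QSY: children QS:{A,T}, Y:{T} ∩→ {T}; cost 0
[col 5] EQSY: children E:{G}, QSY:{T} ∪→ {G,T}; cost 1
[col 5] FP: children F:{A}, P:{G} ∪→ {A,G}; cost 1
[col 5] EFPQSY: children EQSY:{G,T}, FP:{A,G} ∩→ {G}; cost 0
[col 6] QS: children Q:{T}, S:{G} ∪→ {G,T}; cost 1
[col 6] QSY: children QS:{G,T}, Y:{G} ∩→ {G}; cost 0
[col 6] EQSY: children E:{C}, QSY:{G} ∪→ {C,G}; cost 1
[col 6] FP: children F:{G}, P:{A} ∪→ {A,G}; cost 1
[col 6] EFPQSY: children EQSY:{C,G}, FP:{A,G} ∩→ {G}; cost 0
per-site changes: [2, 2, 3, 3, 3, 3, 3]; total = 19

A,C,G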